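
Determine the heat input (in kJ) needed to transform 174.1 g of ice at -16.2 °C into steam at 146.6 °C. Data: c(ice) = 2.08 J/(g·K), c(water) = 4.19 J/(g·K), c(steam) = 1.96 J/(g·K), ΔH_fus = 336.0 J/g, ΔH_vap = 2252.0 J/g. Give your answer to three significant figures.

q1 (heat ice -16.2→0.0 °C): 174.1 × 2.08 × 16.2 = 5866 J
q2 (melt at 0 °C): 174.1 × 336.0 = 58498 J
q3 (heat water 0.0→100.0 °C): 174.1 × 4.19 × 100.0 = 72948 J
q4 (vaporize at 100 °C): 174.1 × 2252.0 = 392073 J
q5 (heat steam 100.0→146.6 °C): 174.1 × 1.96 × 46.6 = 15902 J
Total: 5866 + 58498 + 72948 + 392073 + 15902 = 545287 J = 545 kJ

q = 545 kJ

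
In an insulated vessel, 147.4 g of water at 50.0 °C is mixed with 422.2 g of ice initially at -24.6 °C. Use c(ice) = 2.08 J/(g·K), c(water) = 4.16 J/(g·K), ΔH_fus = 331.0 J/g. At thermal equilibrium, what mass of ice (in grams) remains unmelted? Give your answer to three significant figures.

Heat to warm all ice to 0 °C: 422.2×2.08×24.6 = 21603 J
Heat released by water cooling to 0 °C: 147.4×4.16×50.0 = 30659 J
30659 J < 21603 + 422.2×331.0 = 161351.2 J, so not all ice melts; final T = 0 °C.
Heat left for melting: 30659 − 21603 = 9056 J
Mass melted = 9056 / 331.0 = 27.36 g
Ice remaining = 422.2 − 27.36 = 394.84 g

m_ice remaining = 395 g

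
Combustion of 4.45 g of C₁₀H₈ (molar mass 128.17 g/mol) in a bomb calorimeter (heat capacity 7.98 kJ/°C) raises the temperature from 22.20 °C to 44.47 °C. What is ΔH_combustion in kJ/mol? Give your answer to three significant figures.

ΔH = -5120 kJ/mol

ΔT = 44.47 − 22.20 = 22.27 °C
q_cal = C_cal × ΔT = 7.98 × 22.27 = 177.7146 kJ
n = 4.45 / 128.17 = 0.03472 mol
q_rxn = −q_cal = -177.7146 kJ
ΔH = -177.7146 / 0.03472 = -5119 kJ/mol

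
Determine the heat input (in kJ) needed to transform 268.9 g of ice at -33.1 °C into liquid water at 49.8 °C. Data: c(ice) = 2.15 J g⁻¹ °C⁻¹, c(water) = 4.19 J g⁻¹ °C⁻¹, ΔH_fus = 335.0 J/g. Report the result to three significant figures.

q1 (heat ice -33.1→0.0 °C): 268.9 × 2.15 × 33.1 = 19136 J
q2 (melt at 0 °C): 268.9 × 335.0 = 90082 J
q3 (heat water 0.0→49.8 °C): 268.9 × 4.19 × 49.8 = 56109 J
Total: 19136 + 90082 + 56109 = 165327 J = 165 kJ

q = 165 kJ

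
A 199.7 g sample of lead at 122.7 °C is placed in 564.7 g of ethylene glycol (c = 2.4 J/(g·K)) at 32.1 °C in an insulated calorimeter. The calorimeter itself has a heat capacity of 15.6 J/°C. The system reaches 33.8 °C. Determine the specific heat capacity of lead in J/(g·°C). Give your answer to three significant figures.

q_gained = (564.7 × 2.4 + 15.6) × (33.8 − 32.1) = 2330 J
q_lost = 199.7 × c × (122.7 − 33.8) = 17753.33 c
Set equal: c = 2330 / 17753.33 = 0.131 J/(g·°C)

c = 0.131 J/(g·°C)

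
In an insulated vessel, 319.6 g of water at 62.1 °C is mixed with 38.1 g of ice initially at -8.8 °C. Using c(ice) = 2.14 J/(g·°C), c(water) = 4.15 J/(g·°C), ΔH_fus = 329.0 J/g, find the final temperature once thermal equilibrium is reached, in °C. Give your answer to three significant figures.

Heat to bring ice to 0 °C and melt it: q₁ = 38.1×2.14×8.8 + 38.1×329.0 = 13252 J
Heat the water can supply cooling to 0 °C: 319.6×4.15×62.1 = 82365.7 J > q₁, so all ice melts.
Energy balance: 319.6×4.15×(62.1 − T) = 13252 + 38.1×4.15×(T − 0)
1326.34(62.1 − T) = 13252 + 158.115 T
82365.7 − 13252 = 1484.455 T
T = 69113.7 / 1484.455 = 46.56 °C

T_f = 46.6 °C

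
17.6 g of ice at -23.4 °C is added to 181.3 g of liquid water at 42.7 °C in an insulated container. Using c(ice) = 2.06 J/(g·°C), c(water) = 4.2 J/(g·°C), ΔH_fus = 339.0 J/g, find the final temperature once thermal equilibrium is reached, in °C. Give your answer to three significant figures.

Heat to bring ice to 0 °C and melt it: q₁ = 17.6×2.06×23.4 + 17.6×339.0 = 6814.8 J
Heat the water can supply cooling to 0 °C: 181.3×4.2×42.7 = 32514.3 J > q₁, so all ice melts.
Energy balance: 181.3×4.2×(42.7 − T) = 6814.8 + 17.6×4.2×(T − 0)
761.46(42.7 − T) = 6814.8 + 73.92 T
32514.3 − 6814.8 = 835.38 T
T = 25699.5 / 835.38 = 30.76 °C

T_f = 30.8 °C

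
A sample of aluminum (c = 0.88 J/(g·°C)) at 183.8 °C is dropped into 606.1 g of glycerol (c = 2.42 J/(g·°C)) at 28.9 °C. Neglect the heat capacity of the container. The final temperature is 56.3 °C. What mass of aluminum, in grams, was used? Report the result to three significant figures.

m = 358 g

q_gained = (606.1 × 2.42) × (56.3 − 28.9) = 40190 J
q_lost = m × 0.88 × (183.8 − 56.3) = 112.2 m
m = 40190 / 112.2 = 358 g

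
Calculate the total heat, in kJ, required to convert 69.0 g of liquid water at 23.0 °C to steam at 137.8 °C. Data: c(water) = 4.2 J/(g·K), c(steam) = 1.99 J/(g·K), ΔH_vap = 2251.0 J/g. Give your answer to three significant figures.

q1 (heat water 23.0→100.0 °C): 69.0 × 4.2 × 77.0 = 22315 J
q2 (vaporize at 100 °C): 69.0 × 2251.0 = 155319 J
q3 (heat steam 100.0→137.8 °C): 69.0 × 1.99 × 37.8 = 5190 J
Total: 22315 + 155319 + 5190 = 182824 J = 183 kJ

q = 183 kJ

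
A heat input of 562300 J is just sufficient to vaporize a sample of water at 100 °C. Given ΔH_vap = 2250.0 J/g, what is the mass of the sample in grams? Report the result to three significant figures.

m = 250 g

m = q / ΔH_vap = 562300 J / 2250.0 J/g = 250 g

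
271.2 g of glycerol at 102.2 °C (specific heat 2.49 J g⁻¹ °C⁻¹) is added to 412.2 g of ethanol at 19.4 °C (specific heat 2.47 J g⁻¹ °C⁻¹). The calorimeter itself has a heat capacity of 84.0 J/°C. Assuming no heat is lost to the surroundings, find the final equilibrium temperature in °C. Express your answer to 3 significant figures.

T_f = 50.9 °C

Heat lost by glycerol = heat gained by ethanol + calorimeter.
(271.2)(2.49)(102.2 − T) = [(412.2)(2.47) + 84.0](T − 19.4)
675.288 (102.2 − T) = 1102.134 (T − 19.4)
69014 − 675.288 T = 1102.134 T − 21381
90395 = 1777.422 T
T = 50.86 °C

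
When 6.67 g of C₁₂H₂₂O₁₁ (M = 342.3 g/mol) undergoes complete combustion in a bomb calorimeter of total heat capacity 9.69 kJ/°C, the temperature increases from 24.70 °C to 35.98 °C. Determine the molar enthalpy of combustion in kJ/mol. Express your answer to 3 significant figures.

ΔH = -5610 kJ/mol

ΔT = 35.98 − 24.70 = 11.28 °C
q_cal = C_cal × ΔT = 9.69 × 11.28 = 109.3032 kJ
n = 6.67 / 342.3 = 0.01949 mol
q_rxn = −q_cal = -109.3032 kJ
ΔH = -109.3032 / 0.01949 = -5608 kJ/mol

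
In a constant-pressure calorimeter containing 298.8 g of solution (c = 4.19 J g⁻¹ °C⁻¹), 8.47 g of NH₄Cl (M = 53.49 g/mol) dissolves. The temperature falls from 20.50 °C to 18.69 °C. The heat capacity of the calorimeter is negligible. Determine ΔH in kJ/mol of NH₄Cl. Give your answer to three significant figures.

ΔH = 14.3 kJ/mol

|ΔT| = |18.69 − 20.50| = 1.81 °C
|q_surr| = (298.8 × 4.19) × 1.81 = 1251.972 × 1.81 = 2266 J
n(NH₄Cl) = 8.47 / 53.49 = 0.1583 mol
Temperature fell, so q_rxn = +|q_surr| = 2.266 kJ
ΔH = q_rxn / n = 14.31 kJ/mol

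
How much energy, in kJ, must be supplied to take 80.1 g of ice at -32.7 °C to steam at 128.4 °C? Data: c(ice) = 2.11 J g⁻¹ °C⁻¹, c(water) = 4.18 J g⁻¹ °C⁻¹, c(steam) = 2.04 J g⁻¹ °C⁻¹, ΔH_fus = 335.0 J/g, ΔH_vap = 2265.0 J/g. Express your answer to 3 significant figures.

q = 252 kJ

q1 (heat ice -32.7→0.0 °C): 80.1 × 2.11 × 32.7 = 5527 J
q2 (melt at 0 °C): 80.1 × 335.0 = 26834 J
q3 (heat water 0.0→100.0 °C): 80.1 × 4.18 × 100.0 = 33482 J
q4 (vaporize at 100 °C): 80.1 × 2265.0 = 181427 J
q5 (heat steam 100.0→128.4 °C): 80.1 × 2.04 × 28.4 = 4641 J
Total: 5527 + 26834 + 33482 + 181427 + 4641 = 251911 J = 252 kJ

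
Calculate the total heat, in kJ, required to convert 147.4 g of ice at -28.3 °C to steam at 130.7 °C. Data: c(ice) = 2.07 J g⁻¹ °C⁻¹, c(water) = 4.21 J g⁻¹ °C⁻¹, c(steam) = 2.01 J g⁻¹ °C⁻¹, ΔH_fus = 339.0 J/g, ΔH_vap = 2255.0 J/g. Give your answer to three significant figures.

q = 462 kJ

q1 (heat ice -28.3→0.0 °C): 147.4 × 2.07 × 28.3 = 8635 J
q2 (melt at 0 °C): 147.4 × 339.0 = 49969 J
q3 (heat water 0.0→100.0 °C): 147.4 × 4.21 × 100.0 = 62055 J
q4 (vaporize at 100 °C): 147.4 × 2255.0 = 332387 J
q5 (heat steam 100.0→130.7 °C): 147.4 × 2.01 × 30.7 = 9096 J
Total: 8635 + 49969 + 62055 + 332387 + 9096 = 462142 J = 462 kJ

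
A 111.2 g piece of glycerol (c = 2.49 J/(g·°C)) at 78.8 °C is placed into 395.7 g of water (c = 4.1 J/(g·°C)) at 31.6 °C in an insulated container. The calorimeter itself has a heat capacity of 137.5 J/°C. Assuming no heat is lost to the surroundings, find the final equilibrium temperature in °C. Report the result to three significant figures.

Heat lost by glycerol = heat gained by water + calorimeter.
(111.2)(2.49)(78.8 − T) = [(395.7)(4.1) + 137.5](T − 31.6)
276.888 (78.8 − T) = 1759.87 (T − 31.6)
21819 − 276.888 T = 1759.87 T − 55612
77431 = 2036.758 T
T = 38.02 °C

T_f = 38.0 °C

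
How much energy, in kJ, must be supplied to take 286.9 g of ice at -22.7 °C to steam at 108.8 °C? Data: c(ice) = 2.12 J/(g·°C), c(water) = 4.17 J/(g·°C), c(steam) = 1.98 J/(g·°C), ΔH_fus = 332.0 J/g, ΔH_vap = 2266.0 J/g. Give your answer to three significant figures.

q = 884 kJ

q1 (heat ice -22.7→0.0 °C): 286.9 × 2.12 × 22.7 = 13807 J
q2 (melt at 0 °C): 286.9 × 332.0 = 95251 J
q3 (heat water 0.0→100.0 °C): 286.9 × 4.17 × 100.0 = 119637 J
q4 (vaporize at 100 °C): 286.9 × 2266.0 = 650115 J
q5 (heat steam 100.0→108.8 °C): 286.9 × 1.98 × 8.8 = 4999 J
Total: 13807 + 95251 + 119637 + 650115 + 4999 = 883809 J = 884 kJ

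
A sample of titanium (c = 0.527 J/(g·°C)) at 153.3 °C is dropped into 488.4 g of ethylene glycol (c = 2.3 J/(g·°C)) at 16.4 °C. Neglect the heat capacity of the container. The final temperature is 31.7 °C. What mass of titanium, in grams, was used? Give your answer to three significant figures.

q_gained = (488.4 × 2.3) × (31.7 − 16.4) = 17190 J
q_lost = m × 0.527 × (153.3 − 31.7) = 64.0832 m
m = 17190 / 64.0832 = 268 g

m = 268 g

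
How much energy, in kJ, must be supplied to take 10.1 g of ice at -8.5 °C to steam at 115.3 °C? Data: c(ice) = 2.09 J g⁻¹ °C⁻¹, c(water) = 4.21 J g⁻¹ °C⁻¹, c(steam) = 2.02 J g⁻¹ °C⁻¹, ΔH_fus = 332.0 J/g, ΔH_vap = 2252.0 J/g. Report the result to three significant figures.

q1 (heat ice -8.5→0.0 °C): 10.1 × 2.09 × 8.5 = 179 J
q2 (melt at 0 °C): 10.1 × 332.0 = 3353 J
q3 (heat water 0.0→100.0 °C): 10.1 × 4.21 × 100.0 = 4252 J
q4 (vaporize at 100 °C): 10.1 × 2252.0 = 22745 J
q5 (heat steam 100.0→115.3 °C): 10.1 × 2.02 × 15.3 = 312 J
Total: 179 + 3353 + 4252 + 22745 + 312 = 30841 J = 30.8 kJ

q = 30.8 kJ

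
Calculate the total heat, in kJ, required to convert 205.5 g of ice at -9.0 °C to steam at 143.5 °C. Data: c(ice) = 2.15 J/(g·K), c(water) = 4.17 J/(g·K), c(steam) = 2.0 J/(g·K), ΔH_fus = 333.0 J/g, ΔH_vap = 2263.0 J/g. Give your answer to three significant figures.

q = 641 kJ

q1 (heat ice -9.0→0.0 °C): 205.5 × 2.15 × 9.0 = 3976 J
q2 (melt at 0 °C): 205.5 × 333.0 = 68432 J
q3 (heat water 0.0→100.0 °C): 205.5 × 4.17 × 100.0 = 85694 J
q4 (vaporize at 100 °C): 205.5 × 2263.0 = 465047 J
q5 (heat steam 100.0→143.5 °C): 205.5 × 2.0 × 43.5 = 17879 J
Total: 3976 + 68432 + 85694 + 465047 + 17879 = 641028 J = 641 kJ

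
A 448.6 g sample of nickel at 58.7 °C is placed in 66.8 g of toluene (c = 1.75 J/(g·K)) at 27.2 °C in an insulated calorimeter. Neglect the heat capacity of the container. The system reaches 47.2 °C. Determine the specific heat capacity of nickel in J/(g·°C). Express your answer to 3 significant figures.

c = 0.453 J/(g·°C)

q_gained = (66.8 × 1.75) × (47.2 − 27.2) = 2338 J
q_lost = 448.6 × c × (58.7 − 47.2) = 5158.9 c
Set equal: c = 2338 / 5158.9 = 0.453 J/(g·°C)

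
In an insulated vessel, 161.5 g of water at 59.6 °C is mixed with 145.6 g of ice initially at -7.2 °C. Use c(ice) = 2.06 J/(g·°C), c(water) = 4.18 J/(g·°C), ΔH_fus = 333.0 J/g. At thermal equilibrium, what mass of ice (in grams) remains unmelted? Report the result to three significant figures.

m_ice remaining = 31.3 g

Heat to warm all ice to 0 °C: 145.6×2.06×7.2 = 2159.5 J
Heat released by water cooling to 0 °C: 161.5×4.18×59.6 = 40234 J
40234 J < 2159.5 + 145.6×333.0 = 50644.3 J, so not all ice melts; final T = 0 °C.
Heat left for melting: 40234 − 2159.5 = 38074.5 J
Mass melted = 38074.5 / 333.0 = 114.3 g
Ice remaining = 145.6 − 114.3 = 31.3 g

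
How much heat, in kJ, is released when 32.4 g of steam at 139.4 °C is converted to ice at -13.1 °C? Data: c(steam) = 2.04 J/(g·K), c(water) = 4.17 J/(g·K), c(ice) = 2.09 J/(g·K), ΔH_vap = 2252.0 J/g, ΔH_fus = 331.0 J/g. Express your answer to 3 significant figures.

q1 (cool steam 139.4→100 °C): 32.4 × 2.04 × 39.4 = 2604 J
q2 (condense at 100 °C): 32.4 × 2252.0 = 72965 J
q3 (cool water 100→0 °C): 32.4 × 4.17 × 100.0 = 13511 J
q4 (freeze at 0 °C): 32.4 × 331.0 = 10724 J
q5 (cool ice 0→-13.1 °C): 32.4 × 2.09 × 13.1 = 887 J
Total: 2604 + 72965 + 13511 + 10724 + 887 = 100691 J = 101 kJ

q = 101 kJ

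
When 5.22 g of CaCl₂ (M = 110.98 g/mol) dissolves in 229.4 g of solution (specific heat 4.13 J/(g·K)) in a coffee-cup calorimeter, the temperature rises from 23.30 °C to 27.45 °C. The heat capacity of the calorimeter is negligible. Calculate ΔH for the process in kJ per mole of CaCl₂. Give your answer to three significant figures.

|ΔT| = |27.45 − 23.30| = 4.15 °C
|q_surr| = (229.4 × 4.13) × 4.15 = 947.422 × 4.15 = 3932 J
n(CaCl₂) = 5.22 / 110.98 = 0.04704 mol
Temperature rose, so q_rxn = −|q_surr| = -3.932 kJ
ΔH = q_rxn / n = -83.59 kJ/mol

ΔH = -83.6 kJ/mol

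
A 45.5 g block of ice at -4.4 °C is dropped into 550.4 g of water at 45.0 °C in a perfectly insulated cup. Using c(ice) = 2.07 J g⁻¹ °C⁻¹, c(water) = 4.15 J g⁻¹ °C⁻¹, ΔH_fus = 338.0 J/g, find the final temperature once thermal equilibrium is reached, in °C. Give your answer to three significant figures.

Heat to bring ice to 0 °C and melt it: q₁ = 45.5×2.07×4.4 + 45.5×338.0 = 15793 J
Heat the water can supply cooling to 0 °C: 550.4×4.15×45.0 = 102787 J > q₁, so all ice melts.
Energy balance: 550.4×4.15×(45.0 − T) = 15793 + 45.5×4.15×(T − 0)
2284.16(45.0 − T) = 15793 + 188.825 T
102787 − 15793 = 2472.985 T
T = 86994 / 2472.985 = 35.18 °C

T_f = 35.2 °C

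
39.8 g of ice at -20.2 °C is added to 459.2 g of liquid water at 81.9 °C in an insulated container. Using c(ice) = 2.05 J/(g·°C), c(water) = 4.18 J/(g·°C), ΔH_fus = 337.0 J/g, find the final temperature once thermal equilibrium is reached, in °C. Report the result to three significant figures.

Heat to bring ice to 0 °C and melt it: q₁ = 39.8×2.05×20.2 + 39.8×337.0 = 15061 J
Heat the water can supply cooling to 0 °C: 459.2×4.18×81.9 = 157203 J > q₁, so all ice melts.
Energy balance: 459.2×4.18×(81.9 − T) = 15061 + 39.8×4.18×(T − 0)
1919.456(81.9 − T) = 15061 + 166.364 T
157203 − 15061 = 2085.820 T
T = 142142 / 2085.820 = 68.147 °C

T_f = 68.1 °C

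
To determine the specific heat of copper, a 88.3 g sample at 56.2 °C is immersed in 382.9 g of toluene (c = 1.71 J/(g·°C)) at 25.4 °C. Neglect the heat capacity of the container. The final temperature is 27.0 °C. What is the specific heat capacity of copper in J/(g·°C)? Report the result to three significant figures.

c = 0.406 J/(g·°C)

q_gained = (382.9 × 1.71) × (27.0 − 25.4) = 1048 J
q_lost = 88.3 × c × (56.2 − 27.0) = 2578.36 c
Set equal: c = 1048 / 2578.36 = 0.406 J/(g·°C)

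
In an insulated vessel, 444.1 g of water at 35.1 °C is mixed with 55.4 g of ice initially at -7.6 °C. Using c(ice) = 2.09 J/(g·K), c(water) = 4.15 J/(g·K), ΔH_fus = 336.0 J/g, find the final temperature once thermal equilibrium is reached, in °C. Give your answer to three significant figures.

Heat to bring ice to 0 °C and melt it: q₁ = 55.4×2.09×7.6 + 55.4×336.0 = 19494 J
Heat the water can supply cooling to 0 °C: 444.1×4.15×35.1 = 64689.8 J > q₁, so all ice melts.
Energy balance: 444.1×4.15×(35.1 − T) = 19494 + 55.4×4.15×(T − 0)
1843.015(35.1 − T) = 19494 + 229.91 T
64689.8 − 19494 = 2072.925 T
T = 45195.8 / 2072.925 = 21.80 °C

T_f = 21.8 °C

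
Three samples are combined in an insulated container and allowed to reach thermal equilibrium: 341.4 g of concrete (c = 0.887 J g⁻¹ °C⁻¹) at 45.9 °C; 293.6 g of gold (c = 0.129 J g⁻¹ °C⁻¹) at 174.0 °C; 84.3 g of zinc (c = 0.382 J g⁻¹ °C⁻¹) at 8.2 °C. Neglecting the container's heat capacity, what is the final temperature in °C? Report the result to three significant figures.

T_f = 55.7 °C

Σ mᵢcᵢ(T − Tᵢ) = 0  ⇒  T = Σ mᵢcᵢTᵢ / Σ mᵢcᵢ
Σ mᵢcᵢ = 341.4×0.887 + 293.6×0.129 + 84.3×0.382 = 372.8988
Σ mᵢcᵢTᵢ = 302.8218×45.9 + 37.8744×174.0 + 32.2026×8.2 = 20754
T = 20754 / 372.8988 = 55.66 °C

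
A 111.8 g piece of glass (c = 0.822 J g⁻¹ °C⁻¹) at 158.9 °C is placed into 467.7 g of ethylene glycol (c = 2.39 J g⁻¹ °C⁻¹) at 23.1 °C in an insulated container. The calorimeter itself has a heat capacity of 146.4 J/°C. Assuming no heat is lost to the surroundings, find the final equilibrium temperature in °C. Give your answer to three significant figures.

T_f = 32.3 °C

Heat lost by glass = heat gained by ethylene glycol + calorimeter.
(111.8)(0.822)(158.9 − T) = [(467.7)(2.39) + 146.4](T − 23.1)
91.8996 (158.9 − T) = 1264.203 (T − 23.1)
14603 − 91.8996 T = 1264.203 T − 29203
43806 = 1356.1026 T
T = 32.30 °C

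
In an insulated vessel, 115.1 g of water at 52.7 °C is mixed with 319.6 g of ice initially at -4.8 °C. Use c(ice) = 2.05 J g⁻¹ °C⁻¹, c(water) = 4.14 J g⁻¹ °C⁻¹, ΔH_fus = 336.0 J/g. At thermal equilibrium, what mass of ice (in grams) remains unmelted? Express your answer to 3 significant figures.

Heat to warm all ice to 0 °C: 319.6×2.05×4.8 = 3144.9 J
Heat released by water cooling to 0 °C: 115.1×4.14×52.7 = 25112 J
25112 J < 3144.9 + 319.6×336.0 = 110530.5 J, so not all ice melts; final T = 0 °C.
Heat left for melting: 25112 − 3144.9 = 21967.1 J
Mass melted = 21967.1 / 336.0 = 65.38 g
Ice remaining = 319.6 − 65.38 = 254.22 g

m_ice remaining = 254 g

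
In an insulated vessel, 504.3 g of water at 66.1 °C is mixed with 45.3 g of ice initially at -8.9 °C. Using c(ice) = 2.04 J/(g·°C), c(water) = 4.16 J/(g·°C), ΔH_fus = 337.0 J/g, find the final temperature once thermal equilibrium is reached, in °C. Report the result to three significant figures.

Heat to bring ice to 0 °C and melt it: q₁ = 45.3×2.04×8.9 + 45.3×337.0 = 16089 J
Heat the water can supply cooling to 0 °C: 504.3×4.16×66.1 = 138670 J > q₁, so all ice melts.
Energy balance: 504.3×4.16×(66.1 − T) = 16089 + 45.3×4.16×(T − 0)
2097.888(66.1 − T) = 16089 + 188.448 T
138670 − 16089 = 2286.336 T
T = 122581 / 2286.336 = 53.61 °C

T_f = 53.6 °C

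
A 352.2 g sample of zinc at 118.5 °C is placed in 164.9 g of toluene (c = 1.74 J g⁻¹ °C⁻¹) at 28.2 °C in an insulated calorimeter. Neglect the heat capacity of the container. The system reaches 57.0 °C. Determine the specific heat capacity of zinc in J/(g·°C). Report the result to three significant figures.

q_gained = (164.9 × 1.74) × (57.0 − 28.2) = 8263.5 J
q_lost = 352.2 × c × (118.5 − 57.0) = 21660.3 c
Set equal: c = 8263.5 / 21660.3 = 0.382 J/(g·°C)

c = 0.382 J/(g·°C)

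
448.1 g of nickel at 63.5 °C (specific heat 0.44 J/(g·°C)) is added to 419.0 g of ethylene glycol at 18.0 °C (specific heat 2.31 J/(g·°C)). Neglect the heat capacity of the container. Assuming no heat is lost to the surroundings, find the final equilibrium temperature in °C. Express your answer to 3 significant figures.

Heat lost by nickel = heat gained by ethylene glycol.
(448.1)(0.44)(63.5 − T) = (419.0)(2.31)(T − 18.0)
197.164 (63.5 − T) = 967.89 (T − 18.0)
12520 − 197.164 T = 967.89 T − 17422
29942 = 1165.054 T
T = 25.70 °C

T_f = 25.7 °C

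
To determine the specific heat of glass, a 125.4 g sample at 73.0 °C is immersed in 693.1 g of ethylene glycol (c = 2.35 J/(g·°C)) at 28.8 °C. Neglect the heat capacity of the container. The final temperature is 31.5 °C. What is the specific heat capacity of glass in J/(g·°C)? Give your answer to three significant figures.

c = 0.845 J/(g·°C)

q_gained = (693.1 × 2.35) × (31.5 − 28.8) = 4398 J
q_lost = 125.4 × c × (73.0 − 31.5) = 5204.1 c
Set equal: c = 4398 / 5204.1 = 0.845 J/(g·°C)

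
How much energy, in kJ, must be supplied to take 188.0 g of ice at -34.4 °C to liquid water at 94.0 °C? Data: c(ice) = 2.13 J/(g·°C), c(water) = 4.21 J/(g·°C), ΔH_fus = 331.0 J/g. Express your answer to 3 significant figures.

q1 (heat ice -34.4→0.0 °C): 188.0 × 2.13 × 34.4 = 13775 J
q2 (melt at 0 °C): 188.0 × 331.0 = 62228 J
q3 (heat water 0.0→94.0 °C): 188.0 × 4.21 × 94.0 = 74399 J
Total: 13775 + 62228 + 74399 = 150402 J = 150 kJ

q = 150 kJ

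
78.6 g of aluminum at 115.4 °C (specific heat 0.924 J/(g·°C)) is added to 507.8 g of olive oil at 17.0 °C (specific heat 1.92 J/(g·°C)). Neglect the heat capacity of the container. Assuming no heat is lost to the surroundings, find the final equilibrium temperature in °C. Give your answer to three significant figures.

T_f = 23.8 °C

Heat lost by aluminum = heat gained by olive oil.
(78.6)(0.924)(115.4 − T) = (507.8)(1.92)(T − 17.0)
72.6264 (115.4 − T) = 974.976 (T − 17.0)
8381.1 − 72.6264 T = 974.976 T − 16575
24956.1 = 1047.6024 T
T = 23.82 °C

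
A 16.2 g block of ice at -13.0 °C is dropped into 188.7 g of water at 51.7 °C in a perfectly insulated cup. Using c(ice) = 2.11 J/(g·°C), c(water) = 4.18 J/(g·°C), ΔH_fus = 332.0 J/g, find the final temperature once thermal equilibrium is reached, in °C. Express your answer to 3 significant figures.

Heat to bring ice to 0 °C and melt it: q₁ = 16.2×2.11×13.0 + 16.2×332.0 = 5822.8 J
Heat the water can supply cooling to 0 °C: 188.7×4.18×51.7 = 40779.2 J > q₁, so all ice melts.
Energy balance: 188.7×4.18×(51.7 − T) = 5822.8 + 16.2×4.18×(T − 0)
788.766(51.7 − T) = 5822.8 + 67.716 T
40779.2 − 5822.8 = 856.482 T
T = 34956.4 / 856.482 = 40.81 °C

T_f = 40.8 °C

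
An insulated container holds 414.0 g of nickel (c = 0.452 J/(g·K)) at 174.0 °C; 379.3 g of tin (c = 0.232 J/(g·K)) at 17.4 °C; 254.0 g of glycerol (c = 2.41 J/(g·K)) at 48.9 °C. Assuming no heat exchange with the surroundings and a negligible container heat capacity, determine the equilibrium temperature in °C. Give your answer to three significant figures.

Σ mᵢcᵢ(T − Tᵢ) = 0  ⇒  T = Σ mᵢcᵢTᵢ / Σ mᵢcᵢ
Σ mᵢcᵢ = 414.0×0.452 + 379.3×0.232 + 254.0×2.41 = 887.2656
Σ mᵢcᵢTᵢ = 187.128×174.0 + 87.9976×17.4 + 612.14×48.9 = 64025
T = 64025 / 887.2656 = 72.16 °C

T_f = 72.2 °C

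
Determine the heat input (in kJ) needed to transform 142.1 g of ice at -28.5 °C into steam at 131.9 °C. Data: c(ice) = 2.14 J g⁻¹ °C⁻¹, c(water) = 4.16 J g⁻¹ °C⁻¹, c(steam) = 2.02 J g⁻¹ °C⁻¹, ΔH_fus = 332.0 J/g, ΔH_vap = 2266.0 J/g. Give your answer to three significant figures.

q1 (heat ice -28.5→0.0 °C): 142.1 × 2.14 × 28.5 = 8667 J
q2 (melt at 0 °C): 142.1 × 332.0 = 47177 J
q3 (heat water 0.0→100.0 °C): 142.1 × 4.16 × 100.0 = 59114 J
q4 (vaporize at 100 °C): 142.1 × 2266.0 = 321999 J
q5 (heat steam 100.0→131.9 °C): 142.1 × 2.02 × 31.9 = 9157 J
Total: 8667 + 47177 + 59114 + 321999 + 9157 = 446114 J = 446 kJ

q = 446 kJ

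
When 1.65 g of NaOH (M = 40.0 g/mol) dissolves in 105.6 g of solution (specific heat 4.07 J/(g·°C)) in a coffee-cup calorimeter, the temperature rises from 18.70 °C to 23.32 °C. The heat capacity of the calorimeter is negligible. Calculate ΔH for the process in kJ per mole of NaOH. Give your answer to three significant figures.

ΔH = -48.1 kJ/mol

|ΔT| = |23.32 − 18.70| = 4.62 °C
|q_surr| = (105.6 × 4.07) × 4.62 = 429.792 × 4.62 = 1986 J
n(NaOH) = 1.65 / 40.0 = 0.04125 mol
Temperature rose, so q_rxn = −|q_surr| = -1.986 kJ
ΔH = q_rxn / n = -48.145 kJ/mol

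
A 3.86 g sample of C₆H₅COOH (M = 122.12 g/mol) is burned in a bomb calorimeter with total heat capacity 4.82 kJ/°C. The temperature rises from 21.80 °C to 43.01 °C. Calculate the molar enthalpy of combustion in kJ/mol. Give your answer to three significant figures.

ΔT = 43.01 − 21.80 = 21.21 °C
q_cal = C_cal × ΔT = 4.82 × 21.21 = 102.2322 kJ
n = 3.86 / 122.12 = 0.03161 mol
q_rxn = −q_cal = -102.2322 kJ
ΔH = -102.2322 / 0.03161 = -3234 kJ/mol

ΔH = -3230 kJ/mol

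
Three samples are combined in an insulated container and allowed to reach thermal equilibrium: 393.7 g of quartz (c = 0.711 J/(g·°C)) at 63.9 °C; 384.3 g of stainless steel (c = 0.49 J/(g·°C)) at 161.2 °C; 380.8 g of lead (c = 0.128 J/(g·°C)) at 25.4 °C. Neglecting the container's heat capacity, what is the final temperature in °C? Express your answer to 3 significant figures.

Σ mᵢcᵢ(T − Tᵢ) = 0  ⇒  T = Σ mᵢcᵢTᵢ / Σ mᵢcᵢ
Σ mᵢcᵢ = 393.7×0.711 + 384.3×0.49 + 380.8×0.128 = 516.9701
Σ mᵢcᵢTᵢ = 279.9207×63.9 + 188.307×161.2 + 48.7424×25.4 = 49480
T = 49480 / 516.9701 = 95.71 °C

T_f = 95.7 °C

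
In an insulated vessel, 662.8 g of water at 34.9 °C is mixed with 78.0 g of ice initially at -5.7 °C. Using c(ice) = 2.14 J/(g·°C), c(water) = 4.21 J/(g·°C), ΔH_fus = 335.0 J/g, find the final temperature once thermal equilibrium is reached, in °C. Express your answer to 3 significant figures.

T_f = 22.5 °C

Heat to bring ice to 0 °C and melt it: q₁ = 78.0×2.14×5.7 + 78.0×335.0 = 27081 J
Heat the water can supply cooling to 0 °C: 662.8×4.21×34.9 = 97384.5 J > q₁, so all ice melts.
Energy balance: 662.8×4.21×(34.9 − T) = 27081 + 78.0×4.21×(T − 0)
2790.388(34.9 − T) = 27081 + 328.38 T
97384.5 − 27081 = 3118.768 T
T = 70303.5 / 3118.768 = 22.54 °C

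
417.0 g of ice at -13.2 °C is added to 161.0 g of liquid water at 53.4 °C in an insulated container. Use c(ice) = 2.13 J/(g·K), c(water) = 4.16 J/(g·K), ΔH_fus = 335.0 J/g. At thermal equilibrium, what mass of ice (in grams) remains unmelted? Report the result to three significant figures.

m_ice remaining = 345 g

Heat to warm all ice to 0 °C: 417.0×2.13×13.2 = 11724 J
Heat released by water cooling to 0 °C: 161.0×4.16×53.4 = 35765 J
35765 J < 11724 + 417.0×335.0 = 151419 J, so not all ice melts; final T = 0 °C.
Heat left for melting: 35765 − 11724 = 24041 J
Mass melted = 24041 / 335.0 = 71.76 g
Ice remaining = 417.0 − 71.76 = 345.24 g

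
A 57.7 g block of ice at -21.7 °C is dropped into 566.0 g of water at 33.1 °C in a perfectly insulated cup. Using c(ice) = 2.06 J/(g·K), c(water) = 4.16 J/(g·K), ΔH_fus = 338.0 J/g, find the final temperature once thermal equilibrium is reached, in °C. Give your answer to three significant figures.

Heat to bring ice to 0 °C and melt it: q₁ = 57.7×2.06×21.7 + 57.7×338.0 = 22082 J
Heat the water can supply cooling to 0 °C: 566.0×4.16×33.1 = 77935.9 J > q₁, so all ice melts.
Energy balance: 566.0×4.16×(33.1 − T) = 22082 + 57.7×4.16×(T − 0)
2354.56(33.1 − T) = 22082 + 240.032 T
77935.9 − 22082 = 2594.592 T
T = 55853.9 / 2594.592 = 21.53 °C

T_f = 21.5 °C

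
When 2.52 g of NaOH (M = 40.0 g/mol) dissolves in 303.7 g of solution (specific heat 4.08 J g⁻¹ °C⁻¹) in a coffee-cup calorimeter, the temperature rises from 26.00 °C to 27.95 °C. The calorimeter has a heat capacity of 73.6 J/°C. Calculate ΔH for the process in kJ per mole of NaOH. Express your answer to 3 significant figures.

ΔH = -40.6 kJ/mol

|ΔT| = |27.95 − 26.00| = 1.95 °C
|q_surr| = (303.7 × 4.08 + 73.6) × 1.95 = 1312.696 × 1.95 = 2560 J
n(NaOH) = 2.52 / 40.0 = 0.06300 mol
Temperature rose, so q_rxn = −|q_surr| = -2.560 kJ
ΔH = q_rxn / n = -40.63 kJ/mol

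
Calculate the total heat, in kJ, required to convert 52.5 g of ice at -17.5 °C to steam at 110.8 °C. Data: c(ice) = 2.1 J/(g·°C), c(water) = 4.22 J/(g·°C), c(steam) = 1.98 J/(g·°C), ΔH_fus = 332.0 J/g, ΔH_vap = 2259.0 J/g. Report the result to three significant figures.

q1 (heat ice -17.5→0.0 °C): 52.5 × 2.1 × 17.5 = 1929 J
q2 (melt at 0 °C): 52.5 × 332.0 = 17430 J
q3 (heat water 0.0→100.0 °C): 52.5 × 4.22 × 100.0 = 22155 J
q4 (vaporize at 100 °C): 52.5 × 2259.0 = 118598 J
q5 (heat steam 100.0→110.8 °C): 52.5 × 1.98 × 10.8 = 1123 J
Total: 1929 + 17430 + 22155 + 118598 + 1123 = 161235 J = 161 kJ

q = 161 kJ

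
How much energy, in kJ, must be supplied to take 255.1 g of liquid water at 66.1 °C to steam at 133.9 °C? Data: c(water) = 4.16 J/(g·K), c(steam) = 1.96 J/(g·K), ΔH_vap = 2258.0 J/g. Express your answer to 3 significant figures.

q1 (heat water 66.1→100.0 °C): 255.1 × 4.16 × 33.9 = 35975 J
q2 (vaporize at 100 °C): 255.1 × 2258.0 = 576016 J
q3 (heat steam 100.0→133.9 °C): 255.1 × 1.96 × 33.9 = 16950 J
Total: 35975 + 576016 + 16950 = 628941 J = 629 kJ

q = 629 kJ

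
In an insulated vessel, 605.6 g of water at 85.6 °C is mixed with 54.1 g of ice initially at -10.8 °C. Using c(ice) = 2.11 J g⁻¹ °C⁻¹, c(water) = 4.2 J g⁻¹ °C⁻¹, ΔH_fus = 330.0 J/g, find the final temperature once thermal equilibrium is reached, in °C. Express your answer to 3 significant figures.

T_f = 71.7 °C

Heat to bring ice to 0 °C and melt it: q₁ = 54.1×2.11×10.8 + 54.1×330.0 = 19086 J
Heat the water can supply cooling to 0 °C: 605.6×4.2×85.6 = 217725 J > q₁, so all ice melts.
Energy balance: 605.6×4.2×(85.6 − T) = 19086 + 54.1×4.2×(T − 0)
2543.52(85.6 − T) = 19086 + 227.22 T
217725 − 19086 = 2770.74 T
T = 198639 / 2770.74 = 71.69 °C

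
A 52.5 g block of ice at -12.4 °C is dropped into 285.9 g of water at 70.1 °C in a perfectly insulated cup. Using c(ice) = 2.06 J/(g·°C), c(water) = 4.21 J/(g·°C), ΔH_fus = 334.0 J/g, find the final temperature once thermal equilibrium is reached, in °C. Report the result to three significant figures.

T_f = 46.0 °C

Heat to bring ice to 0 °C and melt it: q₁ = 52.5×2.06×12.4 + 52.5×334.0 = 18876 J
Heat the water can supply cooling to 0 °C: 285.9×4.21×70.1 = 84375.1 J > q₁, so all ice melts.
Energy balance: 285.9×4.21×(70.1 − T) = 18876 + 52.5×4.21×(T − 0)
1203.639(70.1 − T) = 18876 + 221.025 T
84375.1 − 18876 = 1424.664 T
T = 65499.1 / 1424.664 = 45.98 °C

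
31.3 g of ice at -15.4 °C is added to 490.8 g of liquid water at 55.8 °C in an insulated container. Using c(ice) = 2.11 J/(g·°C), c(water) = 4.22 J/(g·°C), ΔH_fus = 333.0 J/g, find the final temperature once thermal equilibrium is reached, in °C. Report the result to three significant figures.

Heat to bring ice to 0 °C and melt it: q₁ = 31.3×2.11×15.4 + 31.3×333.0 = 11440 J
Heat the water can supply cooling to 0 °C: 490.8×4.22×55.8 = 115572 J > q₁, so all ice melts.
Energy balance: 490.8×4.22×(55.8 − T) = 11440 + 31.3×4.22×(T − 0)
2071.176(55.8 − T) = 11440 + 132.086 T
115572 − 11440 = 2203.262 T
T = 104132 / 2203.262 = 47.26 °C

T_f = 47.3 °C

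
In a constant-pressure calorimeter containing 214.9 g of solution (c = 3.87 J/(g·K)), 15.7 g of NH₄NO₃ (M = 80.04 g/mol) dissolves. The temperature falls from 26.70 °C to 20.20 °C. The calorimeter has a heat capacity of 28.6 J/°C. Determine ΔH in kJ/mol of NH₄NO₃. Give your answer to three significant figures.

|ΔT| = |20.20 − 26.70| = 6.50 °C
|q_surr| = (214.9 × 3.87 + 28.6) × 6.50 = 860.263 × 6.50 = 5592 J
n(NH₄NO₃) = 15.7 / 80.04 = 0.1962 mol
Temperature fell, so q_rxn = +|q_surr| = 5.592 kJ
ΔH = q_rxn / n = 28.50 kJ/mol

ΔH = 28.5 kJ/mol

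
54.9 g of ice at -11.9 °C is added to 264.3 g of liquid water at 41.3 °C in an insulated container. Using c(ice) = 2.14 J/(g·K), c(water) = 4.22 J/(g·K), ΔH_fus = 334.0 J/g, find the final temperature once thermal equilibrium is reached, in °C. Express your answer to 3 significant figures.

Heat to bring ice to 0 °C and melt it: q₁ = 54.9×2.14×11.9 + 54.9×334.0 = 19735 J
Heat the water can supply cooling to 0 °C: 264.3×4.22×41.3 = 46063.8 J > q₁, so all ice melts.
Energy balance: 264.3×4.22×(41.3 − T) = 19735 + 54.9×4.22×(T − 0)
1115.346(41.3 − T) = 19735 + 231.678 T
46063.8 − 19735 = 1347.024 T
T = 26328.8 / 1347.024 = 19.546 °C

T_f = 19.5 °C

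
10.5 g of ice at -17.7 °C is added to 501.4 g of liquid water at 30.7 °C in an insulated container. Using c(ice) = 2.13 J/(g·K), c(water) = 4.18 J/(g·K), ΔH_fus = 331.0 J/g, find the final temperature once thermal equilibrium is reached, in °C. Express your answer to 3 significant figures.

T_f = 28.3 °C

Heat to bring ice to 0 °C and melt it: q₁ = 10.5×2.13×17.7 + 10.5×331.0 = 3871.4 J
Heat the water can supply cooling to 0 °C: 501.4×4.18×30.7 = 64342.7 J > q₁, so all ice melts.
Energy balance: 501.4×4.18×(30.7 − T) = 3871.4 + 10.5×4.18×(T − 0)
2095.852(30.7 − T) = 3871.4 + 43.89 T
64342.7 − 3871.4 = 2139.742 T
T = 60471.3 / 2139.742 = 28.26 °C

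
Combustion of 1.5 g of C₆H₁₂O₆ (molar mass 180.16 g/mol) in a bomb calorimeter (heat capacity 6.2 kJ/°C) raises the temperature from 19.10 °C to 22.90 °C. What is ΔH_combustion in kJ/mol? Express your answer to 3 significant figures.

ΔH = -2830 kJ/mol

ΔT = 22.90 − 19.10 = 3.80 °C
q_cal = C_cal × ΔT = 6.2 × 3.80 = 23.56 kJ
n = 1.5 / 180.16 = 0.008326 mol
q_rxn = −q_cal = -23.56 kJ
ΔH = -23.56 / 0.008326 = -2830 kJ/mol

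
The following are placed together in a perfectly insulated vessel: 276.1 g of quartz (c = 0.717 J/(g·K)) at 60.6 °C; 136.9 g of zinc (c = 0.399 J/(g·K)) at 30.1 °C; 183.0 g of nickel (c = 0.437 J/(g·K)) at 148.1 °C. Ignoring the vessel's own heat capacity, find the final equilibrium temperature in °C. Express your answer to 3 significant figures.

Σ mᵢcᵢ(T − Tᵢ) = 0  ⇒  T = Σ mᵢcᵢTᵢ / Σ mᵢcᵢ
Σ mᵢcᵢ = 276.1×0.717 + 136.9×0.399 + 183.0×0.437 = 332.5578
Σ mᵢcᵢTᵢ = 197.9637×60.6 + 54.6231×30.1 + 79.971×148.1 = 25484
T = 25484 / 332.5578 = 76.63 °C

T_f = 76.6 °C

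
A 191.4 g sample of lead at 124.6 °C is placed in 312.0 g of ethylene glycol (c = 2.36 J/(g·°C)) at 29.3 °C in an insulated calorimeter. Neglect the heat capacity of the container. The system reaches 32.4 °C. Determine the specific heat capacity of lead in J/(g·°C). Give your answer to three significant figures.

q_gained = (312.0 × 2.36) × (32.4 − 29.3) = 2283 J
q_lost = 191.4 × c × (124.6 − 32.4) = 17647.08 c
Set equal: c = 2283 / 17647.08 = 0.129 J/(g·°C)

c = 0.129 J/(g·°C)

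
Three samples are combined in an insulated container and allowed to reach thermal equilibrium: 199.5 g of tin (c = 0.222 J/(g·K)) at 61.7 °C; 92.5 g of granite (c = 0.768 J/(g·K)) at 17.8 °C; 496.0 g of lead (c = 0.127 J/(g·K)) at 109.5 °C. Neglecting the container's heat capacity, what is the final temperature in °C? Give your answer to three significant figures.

T_f = 61.1 °C

Σ mᵢcᵢ(T − Tᵢ) = 0  ⇒  T = Σ mᵢcᵢTᵢ / Σ mᵢcᵢ
Σ mᵢcᵢ = 199.5×0.222 + 92.5×0.768 + 496.0×0.127 = 178.321
Σ mᵢcᵢTᵢ = 44.289×61.7 + 71.04×17.8 + 62.992×109.5 = 10895
T = 10895 / 178.321 = 61.10 °C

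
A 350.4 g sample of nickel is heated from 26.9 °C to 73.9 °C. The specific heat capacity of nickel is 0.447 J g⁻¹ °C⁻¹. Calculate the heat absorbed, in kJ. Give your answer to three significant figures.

q = 7.36 kJ

q = m c ΔT = 350.4 × 0.447 × (73.9 − 26.9)
q = 350.4 × 0.447 × 47.0 = 7362 J = 7.36 kJ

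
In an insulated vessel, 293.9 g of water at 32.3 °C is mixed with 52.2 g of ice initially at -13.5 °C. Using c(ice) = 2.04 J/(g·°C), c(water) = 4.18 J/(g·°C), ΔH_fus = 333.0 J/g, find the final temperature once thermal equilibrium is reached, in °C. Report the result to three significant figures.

Heat to bring ice to 0 °C and melt it: q₁ = 52.2×2.04×13.5 + 52.2×333.0 = 18820 J
Heat the water can supply cooling to 0 °C: 293.9×4.18×32.3 = 39680.6 J > q₁, so all ice melts.
Energy balance: 293.9×4.18×(32.3 − T) = 18820 + 52.2×4.18×(T − 0)
1228.502(32.3 − T) = 18820 + 218.196 T
39680.6 − 18820 = 1446.698 T
T = 20860.6 / 1446.698 = 14.42 °C

T_f = 14.4 °C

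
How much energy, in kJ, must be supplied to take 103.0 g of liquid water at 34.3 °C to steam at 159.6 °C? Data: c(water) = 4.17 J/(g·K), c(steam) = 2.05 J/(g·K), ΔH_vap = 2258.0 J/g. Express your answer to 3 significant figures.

q1 (heat water 34.3→100.0 °C): 103.0 × 4.17 × 65.7 = 28219 J
q2 (vaporize at 100 °C): 103.0 × 2258.0 = 232574 J
q3 (heat steam 100.0→159.6 °C): 103.0 × 2.05 × 59.6 = 12585 J
Total: 28219 + 232574 + 12585 = 273378 J = 273 kJ

q = 273 kJ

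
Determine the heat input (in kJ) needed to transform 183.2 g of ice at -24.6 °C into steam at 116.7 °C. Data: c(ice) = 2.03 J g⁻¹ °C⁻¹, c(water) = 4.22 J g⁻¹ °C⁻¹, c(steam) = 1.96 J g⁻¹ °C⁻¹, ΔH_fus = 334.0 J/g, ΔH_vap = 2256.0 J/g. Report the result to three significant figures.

q1 (heat ice -24.6→0.0 °C): 183.2 × 2.03 × 24.6 = 9149 J
q2 (melt at 0 °C): 183.2 × 334.0 = 61189 J
q3 (heat water 0.0→100.0 °C): 183.2 × 4.22 × 100.0 = 77310 J
q4 (vaporize at 100 °C): 183.2 × 2256.0 = 413299 J
q5 (heat steam 100.0→116.7 °C): 183.2 × 1.96 × 16.7 = 5997 J
Total: 9149 + 61189 + 77310 + 413299 + 5997 = 566944 J = 567 kJ

q = 567 kJ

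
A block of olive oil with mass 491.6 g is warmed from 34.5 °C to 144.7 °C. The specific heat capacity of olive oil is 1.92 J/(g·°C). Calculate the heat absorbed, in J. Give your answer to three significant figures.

q = m c ΔT = 491.6 × 1.92 × (144.7 − 34.5)
q = 491.6 × 1.92 × 110.2 = 104000 J

q = 104000 J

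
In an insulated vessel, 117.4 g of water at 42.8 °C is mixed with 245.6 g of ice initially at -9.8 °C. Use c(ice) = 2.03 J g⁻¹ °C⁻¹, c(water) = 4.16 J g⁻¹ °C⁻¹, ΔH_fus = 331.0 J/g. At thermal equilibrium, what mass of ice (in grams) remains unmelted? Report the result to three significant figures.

Heat to warm all ice to 0 °C: 245.6×2.03×9.8 = 4886.0 J
Heat released by water cooling to 0 °C: 117.4×4.16×42.8 = 20903 J
20903 J < 4886.0 + 245.6×331.0 = 86179.6 J, so not all ice melts; final T = 0 °C.
Heat left for melting: 20903 − 4886.0 = 16017.0 J
Mass melted = 16017.0 / 331.0 = 48.39 g
Ice remaining = 245.6 − 48.39 = 197.21 g

m_ice remaining = 197 g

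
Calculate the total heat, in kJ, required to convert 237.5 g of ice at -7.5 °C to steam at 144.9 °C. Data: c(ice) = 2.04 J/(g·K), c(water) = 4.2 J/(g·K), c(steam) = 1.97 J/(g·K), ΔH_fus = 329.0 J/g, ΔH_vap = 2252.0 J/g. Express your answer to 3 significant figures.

q1 (heat ice -7.5→0.0 °C): 237.5 × 2.04 × 7.5 = 3634 J
q2 (melt at 0 °C): 237.5 × 329.0 = 78138 J
q3 (heat water 0.0→100.0 °C): 237.5 × 4.2 × 100.0 = 99750 J
q4 (vaporize at 100 °C): 237.5 × 2252.0 = 534850 J
q5 (heat steam 100.0→144.9 °C): 237.5 × 1.97 × 44.9 = 21008 J
Total: 3634 + 78138 + 99750 + 534850 + 21008 = 737380 J = 737 kJ

q = 737 kJ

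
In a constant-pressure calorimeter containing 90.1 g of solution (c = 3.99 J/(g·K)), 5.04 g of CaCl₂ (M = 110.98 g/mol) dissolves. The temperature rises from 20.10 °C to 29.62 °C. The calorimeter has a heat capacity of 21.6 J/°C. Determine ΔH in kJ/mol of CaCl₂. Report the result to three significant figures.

ΔH = -79.9 kJ/mol

|ΔT| = |29.62 − 20.10| = 9.52 °C
|q_surr| = (90.1 × 3.99 + 21.6) × 9.52 = 381.099 × 9.52 = 3628 J
n(CaCl₂) = 5.04 / 110.98 = 0.04541 mol
Temperature rose, so q_rxn = −|q_surr| = -3.628 kJ
ΔH = q_rxn / n = -79.89 kJ/mol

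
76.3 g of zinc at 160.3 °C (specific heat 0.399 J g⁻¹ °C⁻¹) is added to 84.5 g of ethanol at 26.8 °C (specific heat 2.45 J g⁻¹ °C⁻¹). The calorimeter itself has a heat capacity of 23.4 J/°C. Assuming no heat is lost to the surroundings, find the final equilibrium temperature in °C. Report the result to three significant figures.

T_f = 42.4 °C

Heat lost by zinc = heat gained by ethanol + calorimeter.
(76.3)(0.399)(160.3 − T) = [(84.5)(2.45) + 23.4](T − 26.8)
30.4437 (160.3 − T) = 230.425 (T − 26.8)
4880.1 − 30.4437 T = 230.425 T − 6175.4
11055.5 = 260.8687 T
T = 42.38 °C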